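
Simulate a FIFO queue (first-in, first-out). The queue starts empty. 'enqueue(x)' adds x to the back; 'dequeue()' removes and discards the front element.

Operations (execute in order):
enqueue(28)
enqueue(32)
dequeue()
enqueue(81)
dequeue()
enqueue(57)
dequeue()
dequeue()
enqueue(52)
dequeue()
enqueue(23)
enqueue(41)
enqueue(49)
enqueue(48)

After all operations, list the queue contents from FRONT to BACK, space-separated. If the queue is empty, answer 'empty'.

Answer: 23 41 49 48

Derivation:
enqueue(28): [28]
enqueue(32): [28, 32]
dequeue(): [32]
enqueue(81): [32, 81]
dequeue(): [81]
enqueue(57): [81, 57]
dequeue(): [57]
dequeue(): []
enqueue(52): [52]
dequeue(): []
enqueue(23): [23]
enqueue(41): [23, 41]
enqueue(49): [23, 41, 49]
enqueue(48): [23, 41, 49, 48]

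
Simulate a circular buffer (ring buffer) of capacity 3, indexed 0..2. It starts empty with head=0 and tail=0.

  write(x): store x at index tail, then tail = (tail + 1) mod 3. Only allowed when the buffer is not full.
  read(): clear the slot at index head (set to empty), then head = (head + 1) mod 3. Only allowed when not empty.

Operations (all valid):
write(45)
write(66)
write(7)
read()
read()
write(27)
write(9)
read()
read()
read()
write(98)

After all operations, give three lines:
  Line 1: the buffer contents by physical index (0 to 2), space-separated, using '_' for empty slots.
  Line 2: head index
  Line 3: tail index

Answer: _ _ 98
2
0

Derivation:
write(45): buf=[45 _ _], head=0, tail=1, size=1
write(66): buf=[45 66 _], head=0, tail=2, size=2
write(7): buf=[45 66 7], head=0, tail=0, size=3
read(): buf=[_ 66 7], head=1, tail=0, size=2
read(): buf=[_ _ 7], head=2, tail=0, size=1
write(27): buf=[27 _ 7], head=2, tail=1, size=2
write(9): buf=[27 9 7], head=2, tail=2, size=3
read(): buf=[27 9 _], head=0, tail=2, size=2
read(): buf=[_ 9 _], head=1, tail=2, size=1
read(): buf=[_ _ _], head=2, tail=2, size=0
write(98): buf=[_ _ 98], head=2, tail=0, size=1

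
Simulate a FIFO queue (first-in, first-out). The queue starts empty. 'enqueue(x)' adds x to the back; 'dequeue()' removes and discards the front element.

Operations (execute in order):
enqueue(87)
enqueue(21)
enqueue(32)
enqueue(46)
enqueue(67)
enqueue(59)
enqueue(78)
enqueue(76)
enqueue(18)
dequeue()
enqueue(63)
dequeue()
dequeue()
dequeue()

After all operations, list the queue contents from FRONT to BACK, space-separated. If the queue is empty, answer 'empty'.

Answer: 67 59 78 76 18 63

Derivation:
enqueue(87): [87]
enqueue(21): [87, 21]
enqueue(32): [87, 21, 32]
enqueue(46): [87, 21, 32, 46]
enqueue(67): [87, 21, 32, 46, 67]
enqueue(59): [87, 21, 32, 46, 67, 59]
enqueue(78): [87, 21, 32, 46, 67, 59, 78]
enqueue(76): [87, 21, 32, 46, 67, 59, 78, 76]
enqueue(18): [87, 21, 32, 46, 67, 59, 78, 76, 18]
dequeue(): [21, 32, 46, 67, 59, 78, 76, 18]
enqueue(63): [21, 32, 46, 67, 59, 78, 76, 18, 63]
dequeue(): [32, 46, 67, 59, 78, 76, 18, 63]
dequeue(): [46, 67, 59, 78, 76, 18, 63]
dequeue(): [67, 59, 78, 76, 18, 63]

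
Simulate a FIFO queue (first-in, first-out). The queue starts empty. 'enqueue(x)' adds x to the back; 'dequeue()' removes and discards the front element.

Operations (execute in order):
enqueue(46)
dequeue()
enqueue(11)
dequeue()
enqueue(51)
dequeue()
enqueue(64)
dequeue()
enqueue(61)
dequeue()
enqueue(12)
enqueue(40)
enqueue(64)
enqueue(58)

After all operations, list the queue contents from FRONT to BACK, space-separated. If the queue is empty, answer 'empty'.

Answer: 12 40 64 58

Derivation:
enqueue(46): [46]
dequeue(): []
enqueue(11): [11]
dequeue(): []
enqueue(51): [51]
dequeue(): []
enqueue(64): [64]
dequeue(): []
enqueue(61): [61]
dequeue(): []
enqueue(12): [12]
enqueue(40): [12, 40]
enqueue(64): [12, 40, 64]
enqueue(58): [12, 40, 64, 58]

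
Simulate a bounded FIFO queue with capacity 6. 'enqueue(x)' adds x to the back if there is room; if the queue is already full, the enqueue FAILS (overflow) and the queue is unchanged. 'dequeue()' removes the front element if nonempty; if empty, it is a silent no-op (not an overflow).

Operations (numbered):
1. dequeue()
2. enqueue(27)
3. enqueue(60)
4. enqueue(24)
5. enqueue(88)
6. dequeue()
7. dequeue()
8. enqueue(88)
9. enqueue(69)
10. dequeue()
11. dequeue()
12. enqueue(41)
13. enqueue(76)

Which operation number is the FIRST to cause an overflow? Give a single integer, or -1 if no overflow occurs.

1. dequeue(): empty, no-op, size=0
2. enqueue(27): size=1
3. enqueue(60): size=2
4. enqueue(24): size=3
5. enqueue(88): size=4
6. dequeue(): size=3
7. dequeue(): size=2
8. enqueue(88): size=3
9. enqueue(69): size=4
10. dequeue(): size=3
11. dequeue(): size=2
12. enqueue(41): size=3
13. enqueue(76): size=4

Answer: -1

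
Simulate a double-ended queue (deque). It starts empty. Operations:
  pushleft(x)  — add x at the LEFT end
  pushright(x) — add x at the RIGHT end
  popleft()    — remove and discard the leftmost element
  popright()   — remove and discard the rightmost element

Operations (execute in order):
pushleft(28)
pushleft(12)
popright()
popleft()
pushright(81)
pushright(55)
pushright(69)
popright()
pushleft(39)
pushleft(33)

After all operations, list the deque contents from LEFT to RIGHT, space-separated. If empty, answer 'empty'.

pushleft(28): [28]
pushleft(12): [12, 28]
popright(): [12]
popleft(): []
pushright(81): [81]
pushright(55): [81, 55]
pushright(69): [81, 55, 69]
popright(): [81, 55]
pushleft(39): [39, 81, 55]
pushleft(33): [33, 39, 81, 55]

Answer: 33 39 81 55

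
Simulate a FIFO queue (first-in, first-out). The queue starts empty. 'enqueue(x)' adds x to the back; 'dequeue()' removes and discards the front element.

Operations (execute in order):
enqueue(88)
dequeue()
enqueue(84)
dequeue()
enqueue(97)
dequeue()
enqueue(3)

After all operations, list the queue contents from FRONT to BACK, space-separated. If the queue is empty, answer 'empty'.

Answer: 3

Derivation:
enqueue(88): [88]
dequeue(): []
enqueue(84): [84]
dequeue(): []
enqueue(97): [97]
dequeue(): []
enqueue(3): [3]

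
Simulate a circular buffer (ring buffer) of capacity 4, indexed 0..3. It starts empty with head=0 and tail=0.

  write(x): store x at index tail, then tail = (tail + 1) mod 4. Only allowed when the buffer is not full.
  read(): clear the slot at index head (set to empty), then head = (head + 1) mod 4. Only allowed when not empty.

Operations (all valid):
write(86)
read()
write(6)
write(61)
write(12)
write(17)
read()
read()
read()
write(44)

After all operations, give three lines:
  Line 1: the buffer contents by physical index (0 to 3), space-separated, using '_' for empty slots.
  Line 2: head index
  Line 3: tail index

write(86): buf=[86 _ _ _], head=0, tail=1, size=1
read(): buf=[_ _ _ _], head=1, tail=1, size=0
write(6): buf=[_ 6 _ _], head=1, tail=2, size=1
write(61): buf=[_ 6 61 _], head=1, tail=3, size=2
write(12): buf=[_ 6 61 12], head=1, tail=0, size=3
write(17): buf=[17 6 61 12], head=1, tail=1, size=4
read(): buf=[17 _ 61 12], head=2, tail=1, size=3
read(): buf=[17 _ _ 12], head=3, tail=1, size=2
read(): buf=[17 _ _ _], head=0, tail=1, size=1
write(44): buf=[17 44 _ _], head=0, tail=2, size=2

Answer: 17 44 _ _
0
2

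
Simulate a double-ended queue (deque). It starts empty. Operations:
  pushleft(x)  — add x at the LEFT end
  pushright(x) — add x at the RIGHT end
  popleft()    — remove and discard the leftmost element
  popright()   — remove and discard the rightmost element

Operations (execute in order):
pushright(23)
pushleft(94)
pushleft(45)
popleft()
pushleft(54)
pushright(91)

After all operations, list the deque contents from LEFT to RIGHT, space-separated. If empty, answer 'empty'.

Answer: 54 94 23 91

Derivation:
pushright(23): [23]
pushleft(94): [94, 23]
pushleft(45): [45, 94, 23]
popleft(): [94, 23]
pushleft(54): [54, 94, 23]
pushright(91): [54, 94, 23, 91]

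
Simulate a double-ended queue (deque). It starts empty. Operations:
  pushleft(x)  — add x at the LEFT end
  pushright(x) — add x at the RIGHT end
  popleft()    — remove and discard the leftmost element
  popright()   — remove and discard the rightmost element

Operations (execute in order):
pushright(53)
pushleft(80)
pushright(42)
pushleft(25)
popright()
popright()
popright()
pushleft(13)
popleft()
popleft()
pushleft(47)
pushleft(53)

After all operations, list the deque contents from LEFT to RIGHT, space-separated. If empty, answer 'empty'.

pushright(53): [53]
pushleft(80): [80, 53]
pushright(42): [80, 53, 42]
pushleft(25): [25, 80, 53, 42]
popright(): [25, 80, 53]
popright(): [25, 80]
popright(): [25]
pushleft(13): [13, 25]
popleft(): [25]
popleft(): []
pushleft(47): [47]
pushleft(53): [53, 47]

Answer: 53 47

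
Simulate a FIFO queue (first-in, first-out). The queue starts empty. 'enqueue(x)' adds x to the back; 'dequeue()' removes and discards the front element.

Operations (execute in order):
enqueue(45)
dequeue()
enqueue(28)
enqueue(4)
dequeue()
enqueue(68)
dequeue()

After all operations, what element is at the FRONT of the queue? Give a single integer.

Answer: 68

Derivation:
enqueue(45): queue = [45]
dequeue(): queue = []
enqueue(28): queue = [28]
enqueue(4): queue = [28, 4]
dequeue(): queue = [4]
enqueue(68): queue = [4, 68]
dequeue(): queue = [68]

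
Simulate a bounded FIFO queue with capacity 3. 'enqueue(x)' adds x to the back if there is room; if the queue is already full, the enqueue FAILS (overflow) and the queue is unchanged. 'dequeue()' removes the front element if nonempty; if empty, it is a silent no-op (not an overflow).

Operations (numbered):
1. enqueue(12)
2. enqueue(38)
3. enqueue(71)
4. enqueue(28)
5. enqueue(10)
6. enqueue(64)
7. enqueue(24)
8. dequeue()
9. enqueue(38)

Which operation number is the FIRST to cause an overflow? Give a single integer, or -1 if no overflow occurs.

Answer: 4

Derivation:
1. enqueue(12): size=1
2. enqueue(38): size=2
3. enqueue(71): size=3
4. enqueue(28): size=3=cap → OVERFLOW (fail)
5. enqueue(10): size=3=cap → OVERFLOW (fail)
6. enqueue(64): size=3=cap → OVERFLOW (fail)
7. enqueue(24): size=3=cap → OVERFLOW (fail)
8. dequeue(): size=2
9. enqueue(38): size=3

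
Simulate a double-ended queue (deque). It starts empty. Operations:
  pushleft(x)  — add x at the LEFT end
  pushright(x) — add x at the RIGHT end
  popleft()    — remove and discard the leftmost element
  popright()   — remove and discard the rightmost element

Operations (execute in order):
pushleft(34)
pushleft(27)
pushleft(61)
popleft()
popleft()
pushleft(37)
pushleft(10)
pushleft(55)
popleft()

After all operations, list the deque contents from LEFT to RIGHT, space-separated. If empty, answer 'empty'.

pushleft(34): [34]
pushleft(27): [27, 34]
pushleft(61): [61, 27, 34]
popleft(): [27, 34]
popleft(): [34]
pushleft(37): [37, 34]
pushleft(10): [10, 37, 34]
pushleft(55): [55, 10, 37, 34]
popleft(): [10, 37, 34]

Answer: 10 37 34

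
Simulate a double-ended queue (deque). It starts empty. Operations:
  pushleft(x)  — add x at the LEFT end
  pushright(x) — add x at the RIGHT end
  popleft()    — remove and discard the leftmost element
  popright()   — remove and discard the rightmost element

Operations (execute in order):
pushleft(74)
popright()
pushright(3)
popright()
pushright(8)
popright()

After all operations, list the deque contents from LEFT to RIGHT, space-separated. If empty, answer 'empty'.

Answer: empty

Derivation:
pushleft(74): [74]
popright(): []
pushright(3): [3]
popright(): []
pushright(8): [8]
popright(): []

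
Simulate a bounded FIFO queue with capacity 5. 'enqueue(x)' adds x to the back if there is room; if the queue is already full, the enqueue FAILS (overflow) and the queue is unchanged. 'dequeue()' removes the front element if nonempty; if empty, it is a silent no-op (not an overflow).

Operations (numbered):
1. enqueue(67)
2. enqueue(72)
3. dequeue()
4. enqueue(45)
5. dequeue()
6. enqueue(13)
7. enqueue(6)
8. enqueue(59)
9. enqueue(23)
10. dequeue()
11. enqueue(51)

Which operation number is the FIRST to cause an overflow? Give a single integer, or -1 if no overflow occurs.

1. enqueue(67): size=1
2. enqueue(72): size=2
3. dequeue(): size=1
4. enqueue(45): size=2
5. dequeue(): size=1
6. enqueue(13): size=2
7. enqueue(6): size=3
8. enqueue(59): size=4
9. enqueue(23): size=5
10. dequeue(): size=4
11. enqueue(51): size=5

Answer: -1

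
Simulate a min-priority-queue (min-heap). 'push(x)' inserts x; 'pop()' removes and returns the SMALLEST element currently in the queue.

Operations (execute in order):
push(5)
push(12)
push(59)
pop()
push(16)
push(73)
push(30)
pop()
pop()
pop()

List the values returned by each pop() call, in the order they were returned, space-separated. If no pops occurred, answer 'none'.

push(5): heap contents = [5]
push(12): heap contents = [5, 12]
push(59): heap contents = [5, 12, 59]
pop() → 5: heap contents = [12, 59]
push(16): heap contents = [12, 16, 59]
push(73): heap contents = [12, 16, 59, 73]
push(30): heap contents = [12, 16, 30, 59, 73]
pop() → 12: heap contents = [16, 30, 59, 73]
pop() → 16: heap contents = [30, 59, 73]
pop() → 30: heap contents = [59, 73]

Answer: 5 12 16 30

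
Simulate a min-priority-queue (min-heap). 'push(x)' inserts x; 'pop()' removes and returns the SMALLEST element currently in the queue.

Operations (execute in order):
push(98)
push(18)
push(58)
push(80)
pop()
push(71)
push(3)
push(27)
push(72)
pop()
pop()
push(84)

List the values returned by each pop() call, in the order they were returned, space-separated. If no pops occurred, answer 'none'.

push(98): heap contents = [98]
push(18): heap contents = [18, 98]
push(58): heap contents = [18, 58, 98]
push(80): heap contents = [18, 58, 80, 98]
pop() → 18: heap contents = [58, 80, 98]
push(71): heap contents = [58, 71, 80, 98]
push(3): heap contents = [3, 58, 71, 80, 98]
push(27): heap contents = [3, 27, 58, 71, 80, 98]
push(72): heap contents = [3, 27, 58, 71, 72, 80, 98]
pop() → 3: heap contents = [27, 58, 71, 72, 80, 98]
pop() → 27: heap contents = [58, 71, 72, 80, 98]
push(84): heap contents = [58, 71, 72, 80, 84, 98]

Answer: 18 3 27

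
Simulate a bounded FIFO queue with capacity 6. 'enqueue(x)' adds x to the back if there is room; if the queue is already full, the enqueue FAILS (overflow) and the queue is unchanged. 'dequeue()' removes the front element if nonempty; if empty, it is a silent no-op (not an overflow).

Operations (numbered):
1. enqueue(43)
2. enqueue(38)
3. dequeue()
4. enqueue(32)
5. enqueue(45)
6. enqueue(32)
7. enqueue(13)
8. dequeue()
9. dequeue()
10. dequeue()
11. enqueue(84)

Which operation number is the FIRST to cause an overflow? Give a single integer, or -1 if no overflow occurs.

1. enqueue(43): size=1
2. enqueue(38): size=2
3. dequeue(): size=1
4. enqueue(32): size=2
5. enqueue(45): size=3
6. enqueue(32): size=4
7. enqueue(13): size=5
8. dequeue(): size=4
9. dequeue(): size=3
10. dequeue(): size=2
11. enqueue(84): size=3

Answer: -1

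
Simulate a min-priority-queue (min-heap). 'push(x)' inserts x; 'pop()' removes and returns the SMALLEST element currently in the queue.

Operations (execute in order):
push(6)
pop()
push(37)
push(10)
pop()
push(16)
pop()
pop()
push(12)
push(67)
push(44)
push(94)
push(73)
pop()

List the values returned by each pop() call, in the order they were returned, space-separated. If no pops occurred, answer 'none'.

push(6): heap contents = [6]
pop() → 6: heap contents = []
push(37): heap contents = [37]
push(10): heap contents = [10, 37]
pop() → 10: heap contents = [37]
push(16): heap contents = [16, 37]
pop() → 16: heap contents = [37]
pop() → 37: heap contents = []
push(12): heap contents = [12]
push(67): heap contents = [12, 67]
push(44): heap contents = [12, 44, 67]
push(94): heap contents = [12, 44, 67, 94]
push(73): heap contents = [12, 44, 67, 73, 94]
pop() → 12: heap contents = [44, 67, 73, 94]

Answer: 6 10 16 37 12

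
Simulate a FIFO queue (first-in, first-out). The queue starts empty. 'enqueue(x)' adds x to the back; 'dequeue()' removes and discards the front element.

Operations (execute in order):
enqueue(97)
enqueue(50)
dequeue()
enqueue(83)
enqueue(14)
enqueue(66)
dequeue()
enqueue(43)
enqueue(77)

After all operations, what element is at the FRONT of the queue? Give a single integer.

enqueue(97): queue = [97]
enqueue(50): queue = [97, 50]
dequeue(): queue = [50]
enqueue(83): queue = [50, 83]
enqueue(14): queue = [50, 83, 14]
enqueue(66): queue = [50, 83, 14, 66]
dequeue(): queue = [83, 14, 66]
enqueue(43): queue = [83, 14, 66, 43]
enqueue(77): queue = [83, 14, 66, 43, 77]

Answer: 83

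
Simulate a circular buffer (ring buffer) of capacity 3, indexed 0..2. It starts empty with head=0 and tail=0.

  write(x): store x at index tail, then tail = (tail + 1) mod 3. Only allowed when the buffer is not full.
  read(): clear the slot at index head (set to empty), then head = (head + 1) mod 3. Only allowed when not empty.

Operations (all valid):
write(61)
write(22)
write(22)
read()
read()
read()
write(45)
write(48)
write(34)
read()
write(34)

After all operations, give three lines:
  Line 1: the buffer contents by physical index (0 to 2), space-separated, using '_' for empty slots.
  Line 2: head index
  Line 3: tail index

write(61): buf=[61 _ _], head=0, tail=1, size=1
write(22): buf=[61 22 _], head=0, tail=2, size=2
write(22): buf=[61 22 22], head=0, tail=0, size=3
read(): buf=[_ 22 22], head=1, tail=0, size=2
read(): buf=[_ _ 22], head=2, tail=0, size=1
read(): buf=[_ _ _], head=0, tail=0, size=0
write(45): buf=[45 _ _], head=0, tail=1, size=1
write(48): buf=[45 48 _], head=0, tail=2, size=2
write(34): buf=[45 48 34], head=0, tail=0, size=3
read(): buf=[_ 48 34], head=1, tail=0, size=2
write(34): buf=[34 48 34], head=1, tail=1, size=3

Answer: 34 48 34
1
1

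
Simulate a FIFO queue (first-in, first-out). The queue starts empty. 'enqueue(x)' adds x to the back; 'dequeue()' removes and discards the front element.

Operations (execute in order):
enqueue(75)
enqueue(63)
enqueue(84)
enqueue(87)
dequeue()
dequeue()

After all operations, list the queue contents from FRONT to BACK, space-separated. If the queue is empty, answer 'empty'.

enqueue(75): [75]
enqueue(63): [75, 63]
enqueue(84): [75, 63, 84]
enqueue(87): [75, 63, 84, 87]
dequeue(): [63, 84, 87]
dequeue(): [84, 87]

Answer: 84 87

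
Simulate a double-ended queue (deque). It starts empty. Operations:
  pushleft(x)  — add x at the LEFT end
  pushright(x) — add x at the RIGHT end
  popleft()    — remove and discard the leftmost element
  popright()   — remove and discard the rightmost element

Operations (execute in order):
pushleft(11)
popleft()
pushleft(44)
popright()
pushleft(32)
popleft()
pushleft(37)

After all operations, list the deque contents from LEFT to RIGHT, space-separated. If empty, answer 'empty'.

Answer: 37

Derivation:
pushleft(11): [11]
popleft(): []
pushleft(44): [44]
popright(): []
pushleft(32): [32]
popleft(): []
pushleft(37): [37]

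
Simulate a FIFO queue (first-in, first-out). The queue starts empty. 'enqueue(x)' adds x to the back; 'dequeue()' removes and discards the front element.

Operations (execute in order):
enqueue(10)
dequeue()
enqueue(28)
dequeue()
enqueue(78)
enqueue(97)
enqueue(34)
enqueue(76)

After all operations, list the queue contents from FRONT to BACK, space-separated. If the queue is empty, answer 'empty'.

Answer: 78 97 34 76

Derivation:
enqueue(10): [10]
dequeue(): []
enqueue(28): [28]
dequeue(): []
enqueue(78): [78]
enqueue(97): [78, 97]
enqueue(34): [78, 97, 34]
enqueue(76): [78, 97, 34, 76]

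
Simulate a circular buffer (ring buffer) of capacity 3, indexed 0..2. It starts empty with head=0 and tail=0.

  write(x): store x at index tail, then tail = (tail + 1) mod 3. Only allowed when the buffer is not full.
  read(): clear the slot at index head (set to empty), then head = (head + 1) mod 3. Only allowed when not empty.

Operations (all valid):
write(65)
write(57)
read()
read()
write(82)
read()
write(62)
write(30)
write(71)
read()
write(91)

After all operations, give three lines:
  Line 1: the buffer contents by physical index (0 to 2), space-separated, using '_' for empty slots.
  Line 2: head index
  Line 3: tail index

Answer: 91 30 71
1
1

Derivation:
write(65): buf=[65 _ _], head=0, tail=1, size=1
write(57): buf=[65 57 _], head=0, tail=2, size=2
read(): buf=[_ 57 _], head=1, tail=2, size=1
read(): buf=[_ _ _], head=2, tail=2, size=0
write(82): buf=[_ _ 82], head=2, tail=0, size=1
read(): buf=[_ _ _], head=0, tail=0, size=0
write(62): buf=[62 _ _], head=0, tail=1, size=1
write(30): buf=[62 30 _], head=0, tail=2, size=2
write(71): buf=[62 30 71], head=0, tail=0, size=3
read(): buf=[_ 30 71], head=1, tail=0, size=2
write(91): buf=[91 30 71], head=1, tail=1, size=3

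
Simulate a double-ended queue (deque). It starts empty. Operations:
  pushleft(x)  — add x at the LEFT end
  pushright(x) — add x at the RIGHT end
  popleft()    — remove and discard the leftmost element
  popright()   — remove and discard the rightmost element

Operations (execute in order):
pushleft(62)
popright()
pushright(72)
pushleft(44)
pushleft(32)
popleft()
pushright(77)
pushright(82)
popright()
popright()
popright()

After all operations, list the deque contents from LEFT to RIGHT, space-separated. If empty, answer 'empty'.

Answer: 44

Derivation:
pushleft(62): [62]
popright(): []
pushright(72): [72]
pushleft(44): [44, 72]
pushleft(32): [32, 44, 72]
popleft(): [44, 72]
pushright(77): [44, 72, 77]
pushright(82): [44, 72, 77, 82]
popright(): [44, 72, 77]
popright(): [44, 72]
popright(): [44]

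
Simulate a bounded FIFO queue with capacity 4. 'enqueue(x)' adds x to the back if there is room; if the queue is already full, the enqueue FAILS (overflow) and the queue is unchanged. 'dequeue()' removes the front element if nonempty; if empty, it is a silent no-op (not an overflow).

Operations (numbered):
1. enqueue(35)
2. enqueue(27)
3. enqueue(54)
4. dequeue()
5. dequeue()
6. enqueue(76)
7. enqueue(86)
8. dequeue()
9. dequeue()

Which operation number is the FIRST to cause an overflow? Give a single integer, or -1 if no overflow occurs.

Answer: -1

Derivation:
1. enqueue(35): size=1
2. enqueue(27): size=2
3. enqueue(54): size=3
4. dequeue(): size=2
5. dequeue(): size=1
6. enqueue(76): size=2
7. enqueue(86): size=3
8. dequeue(): size=2
9. dequeue(): size=1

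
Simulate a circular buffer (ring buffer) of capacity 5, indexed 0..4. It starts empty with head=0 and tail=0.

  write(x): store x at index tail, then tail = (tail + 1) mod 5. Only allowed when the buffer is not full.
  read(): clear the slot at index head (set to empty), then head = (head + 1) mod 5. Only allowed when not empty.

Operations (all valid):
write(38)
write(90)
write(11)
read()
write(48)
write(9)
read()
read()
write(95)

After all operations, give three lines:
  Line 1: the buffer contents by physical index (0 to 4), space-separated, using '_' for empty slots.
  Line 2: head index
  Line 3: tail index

Answer: 95 _ _ 48 9
3
1

Derivation:
write(38): buf=[38 _ _ _ _], head=0, tail=1, size=1
write(90): buf=[38 90 _ _ _], head=0, tail=2, size=2
write(11): buf=[38 90 11 _ _], head=0, tail=3, size=3
read(): buf=[_ 90 11 _ _], head=1, tail=3, size=2
write(48): buf=[_ 90 11 48 _], head=1, tail=4, size=3
write(9): buf=[_ 90 11 48 9], head=1, tail=0, size=4
read(): buf=[_ _ 11 48 9], head=2, tail=0, size=3
read(): buf=[_ _ _ 48 9], head=3, tail=0, size=2
write(95): buf=[95 _ _ 48 9], head=3, tail=1, size=3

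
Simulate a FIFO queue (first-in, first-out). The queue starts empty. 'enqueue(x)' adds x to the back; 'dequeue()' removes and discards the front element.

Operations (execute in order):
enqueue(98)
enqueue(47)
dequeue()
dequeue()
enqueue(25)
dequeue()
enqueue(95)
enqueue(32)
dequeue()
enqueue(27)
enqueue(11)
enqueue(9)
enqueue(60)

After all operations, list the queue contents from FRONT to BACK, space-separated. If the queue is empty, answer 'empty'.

enqueue(98): [98]
enqueue(47): [98, 47]
dequeue(): [47]
dequeue(): []
enqueue(25): [25]
dequeue(): []
enqueue(95): [95]
enqueue(32): [95, 32]
dequeue(): [32]
enqueue(27): [32, 27]
enqueue(11): [32, 27, 11]
enqueue(9): [32, 27, 11, 9]
enqueue(60): [32, 27, 11, 9, 60]

Answer: 32 27 11 9 60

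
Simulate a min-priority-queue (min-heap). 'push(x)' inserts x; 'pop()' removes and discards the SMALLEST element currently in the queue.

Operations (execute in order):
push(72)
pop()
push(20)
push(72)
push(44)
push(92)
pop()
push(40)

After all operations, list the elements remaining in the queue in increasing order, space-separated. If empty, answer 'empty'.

push(72): heap contents = [72]
pop() → 72: heap contents = []
push(20): heap contents = [20]
push(72): heap contents = [20, 72]
push(44): heap contents = [20, 44, 72]
push(92): heap contents = [20, 44, 72, 92]
pop() → 20: heap contents = [44, 72, 92]
push(40): heap contents = [40, 44, 72, 92]

Answer: 40 44 72 92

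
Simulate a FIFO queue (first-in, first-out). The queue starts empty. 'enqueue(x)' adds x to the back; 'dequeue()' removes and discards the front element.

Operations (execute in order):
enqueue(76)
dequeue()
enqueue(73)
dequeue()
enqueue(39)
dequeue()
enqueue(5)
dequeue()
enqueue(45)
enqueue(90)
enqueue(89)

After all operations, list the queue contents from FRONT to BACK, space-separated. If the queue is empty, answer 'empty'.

enqueue(76): [76]
dequeue(): []
enqueue(73): [73]
dequeue(): []
enqueue(39): [39]
dequeue(): []
enqueue(5): [5]
dequeue(): []
enqueue(45): [45]
enqueue(90): [45, 90]
enqueue(89): [45, 90, 89]

Answer: 45 90 89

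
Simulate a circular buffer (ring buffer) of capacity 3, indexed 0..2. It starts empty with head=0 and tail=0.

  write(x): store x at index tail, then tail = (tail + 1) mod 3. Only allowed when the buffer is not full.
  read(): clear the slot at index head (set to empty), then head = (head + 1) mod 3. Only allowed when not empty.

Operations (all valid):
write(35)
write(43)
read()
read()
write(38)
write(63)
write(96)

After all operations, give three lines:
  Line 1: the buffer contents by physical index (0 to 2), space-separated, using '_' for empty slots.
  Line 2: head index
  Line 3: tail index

Answer: 63 96 38
2
2

Derivation:
write(35): buf=[35 _ _], head=0, tail=1, size=1
write(43): buf=[35 43 _], head=0, tail=2, size=2
read(): buf=[_ 43 _], head=1, tail=2, size=1
read(): buf=[_ _ _], head=2, tail=2, size=0
write(38): buf=[_ _ 38], head=2, tail=0, size=1
write(63): buf=[63 _ 38], head=2, tail=1, size=2
write(96): buf=[63 96 38], head=2, tail=2, size=3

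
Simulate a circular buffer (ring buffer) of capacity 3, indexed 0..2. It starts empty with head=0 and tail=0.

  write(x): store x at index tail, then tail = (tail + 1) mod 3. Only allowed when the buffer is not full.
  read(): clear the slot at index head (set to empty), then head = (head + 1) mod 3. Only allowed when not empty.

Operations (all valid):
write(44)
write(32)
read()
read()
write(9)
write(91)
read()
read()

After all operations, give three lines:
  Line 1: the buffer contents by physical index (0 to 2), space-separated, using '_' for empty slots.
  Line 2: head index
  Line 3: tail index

write(44): buf=[44 _ _], head=0, tail=1, size=1
write(32): buf=[44 32 _], head=0, tail=2, size=2
read(): buf=[_ 32 _], head=1, tail=2, size=1
read(): buf=[_ _ _], head=2, tail=2, size=0
write(9): buf=[_ _ 9], head=2, tail=0, size=1
write(91): buf=[91 _ 9], head=2, tail=1, size=2
read(): buf=[91 _ _], head=0, tail=1, size=1
read(): buf=[_ _ _], head=1, tail=1, size=0

Answer: _ _ _
1
1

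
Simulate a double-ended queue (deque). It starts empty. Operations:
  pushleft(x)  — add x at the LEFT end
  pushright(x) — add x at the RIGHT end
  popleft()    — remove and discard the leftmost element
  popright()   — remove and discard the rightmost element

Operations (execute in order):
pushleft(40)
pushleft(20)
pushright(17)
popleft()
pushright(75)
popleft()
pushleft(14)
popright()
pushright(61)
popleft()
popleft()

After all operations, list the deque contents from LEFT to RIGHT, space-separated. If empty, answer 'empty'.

Answer: 61

Derivation:
pushleft(40): [40]
pushleft(20): [20, 40]
pushright(17): [20, 40, 17]
popleft(): [40, 17]
pushright(75): [40, 17, 75]
popleft(): [17, 75]
pushleft(14): [14, 17, 75]
popright(): [14, 17]
pushright(61): [14, 17, 61]
popleft(): [17, 61]
popleft(): [61]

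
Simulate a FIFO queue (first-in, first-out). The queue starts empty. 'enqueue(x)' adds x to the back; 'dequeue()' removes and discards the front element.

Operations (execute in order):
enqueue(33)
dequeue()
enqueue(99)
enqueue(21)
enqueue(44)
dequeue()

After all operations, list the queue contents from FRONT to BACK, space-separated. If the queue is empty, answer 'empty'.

Answer: 21 44

Derivation:
enqueue(33): [33]
dequeue(): []
enqueue(99): [99]
enqueue(21): [99, 21]
enqueue(44): [99, 21, 44]
dequeue(): [21, 44]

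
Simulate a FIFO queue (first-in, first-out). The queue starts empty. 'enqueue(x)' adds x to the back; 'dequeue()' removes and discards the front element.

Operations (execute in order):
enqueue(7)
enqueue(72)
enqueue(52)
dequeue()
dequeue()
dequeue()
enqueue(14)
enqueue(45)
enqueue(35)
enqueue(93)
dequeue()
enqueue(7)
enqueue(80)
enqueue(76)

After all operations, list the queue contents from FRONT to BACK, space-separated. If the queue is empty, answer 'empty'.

enqueue(7): [7]
enqueue(72): [7, 72]
enqueue(52): [7, 72, 52]
dequeue(): [72, 52]
dequeue(): [52]
dequeue(): []
enqueue(14): [14]
enqueue(45): [14, 45]
enqueue(35): [14, 45, 35]
enqueue(93): [14, 45, 35, 93]
dequeue(): [45, 35, 93]
enqueue(7): [45, 35, 93, 7]
enqueue(80): [45, 35, 93, 7, 80]
enqueue(76): [45, 35, 93, 7, 80, 76]

Answer: 45 35 93 7 80 76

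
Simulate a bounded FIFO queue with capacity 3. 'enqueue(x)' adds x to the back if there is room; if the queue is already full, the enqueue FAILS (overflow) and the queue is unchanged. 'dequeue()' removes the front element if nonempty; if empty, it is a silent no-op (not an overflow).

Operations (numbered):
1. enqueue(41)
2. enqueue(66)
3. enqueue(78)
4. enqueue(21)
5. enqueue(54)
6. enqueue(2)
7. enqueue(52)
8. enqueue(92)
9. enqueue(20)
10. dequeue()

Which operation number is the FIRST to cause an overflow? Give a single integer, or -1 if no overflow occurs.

Answer: 4

Derivation:
1. enqueue(41): size=1
2. enqueue(66): size=2
3. enqueue(78): size=3
4. enqueue(21): size=3=cap → OVERFLOW (fail)
5. enqueue(54): size=3=cap → OVERFLOW (fail)
6. enqueue(2): size=3=cap → OVERFLOW (fail)
7. enqueue(52): size=3=cap → OVERFLOW (fail)
8. enqueue(92): size=3=cap → OVERFLOW (fail)
9. enqueue(20): size=3=cap → OVERFLOW (fail)
10. dequeue(): size=2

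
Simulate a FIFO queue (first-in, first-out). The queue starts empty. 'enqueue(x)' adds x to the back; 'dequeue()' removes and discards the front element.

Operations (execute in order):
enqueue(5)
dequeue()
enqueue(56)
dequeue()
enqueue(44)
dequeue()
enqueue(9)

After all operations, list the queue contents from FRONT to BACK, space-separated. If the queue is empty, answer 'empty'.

enqueue(5): [5]
dequeue(): []
enqueue(56): [56]
dequeue(): []
enqueue(44): [44]
dequeue(): []
enqueue(9): [9]

Answer: 9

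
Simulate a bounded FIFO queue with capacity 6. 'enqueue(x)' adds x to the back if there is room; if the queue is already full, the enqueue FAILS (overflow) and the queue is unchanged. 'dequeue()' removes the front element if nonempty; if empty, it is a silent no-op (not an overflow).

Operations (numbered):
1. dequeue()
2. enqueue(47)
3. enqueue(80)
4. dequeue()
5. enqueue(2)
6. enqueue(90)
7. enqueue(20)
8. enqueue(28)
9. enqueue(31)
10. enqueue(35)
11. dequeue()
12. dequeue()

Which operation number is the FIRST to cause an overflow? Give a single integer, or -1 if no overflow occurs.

Answer: 10

Derivation:
1. dequeue(): empty, no-op, size=0
2. enqueue(47): size=1
3. enqueue(80): size=2
4. dequeue(): size=1
5. enqueue(2): size=2
6. enqueue(90): size=3
7. enqueue(20): size=4
8. enqueue(28): size=5
9. enqueue(31): size=6
10. enqueue(35): size=6=cap → OVERFLOW (fail)
11. dequeue(): size=5
12. dequeue(): size=4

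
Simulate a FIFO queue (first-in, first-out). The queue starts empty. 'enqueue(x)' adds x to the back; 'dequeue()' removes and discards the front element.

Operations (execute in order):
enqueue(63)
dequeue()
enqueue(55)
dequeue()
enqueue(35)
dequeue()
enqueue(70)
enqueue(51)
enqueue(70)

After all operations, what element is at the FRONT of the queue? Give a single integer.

enqueue(63): queue = [63]
dequeue(): queue = []
enqueue(55): queue = [55]
dequeue(): queue = []
enqueue(35): queue = [35]
dequeue(): queue = []
enqueue(70): queue = [70]
enqueue(51): queue = [70, 51]
enqueue(70): queue = [70, 51, 70]

Answer: 70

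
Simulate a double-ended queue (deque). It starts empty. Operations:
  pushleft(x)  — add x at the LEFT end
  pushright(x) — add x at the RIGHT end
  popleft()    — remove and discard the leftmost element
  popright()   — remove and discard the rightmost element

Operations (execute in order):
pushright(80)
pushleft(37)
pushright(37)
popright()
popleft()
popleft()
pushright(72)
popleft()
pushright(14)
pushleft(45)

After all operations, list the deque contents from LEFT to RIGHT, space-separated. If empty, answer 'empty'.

pushright(80): [80]
pushleft(37): [37, 80]
pushright(37): [37, 80, 37]
popright(): [37, 80]
popleft(): [80]
popleft(): []
pushright(72): [72]
popleft(): []
pushright(14): [14]
pushleft(45): [45, 14]

Answer: 45 14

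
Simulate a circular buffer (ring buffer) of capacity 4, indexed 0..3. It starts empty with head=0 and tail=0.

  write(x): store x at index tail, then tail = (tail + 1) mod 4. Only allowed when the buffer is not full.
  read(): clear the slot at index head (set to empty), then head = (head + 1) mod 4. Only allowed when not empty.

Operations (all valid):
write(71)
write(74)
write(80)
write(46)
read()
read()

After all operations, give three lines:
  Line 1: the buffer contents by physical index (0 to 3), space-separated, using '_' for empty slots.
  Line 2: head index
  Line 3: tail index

Answer: _ _ 80 46
2
0

Derivation:
write(71): buf=[71 _ _ _], head=0, tail=1, size=1
write(74): buf=[71 74 _ _], head=0, tail=2, size=2
write(80): buf=[71 74 80 _], head=0, tail=3, size=3
write(46): buf=[71 74 80 46], head=0, tail=0, size=4
read(): buf=[_ 74 80 46], head=1, tail=0, size=3
read(): buf=[_ _ 80 46], head=2, tail=0, size=2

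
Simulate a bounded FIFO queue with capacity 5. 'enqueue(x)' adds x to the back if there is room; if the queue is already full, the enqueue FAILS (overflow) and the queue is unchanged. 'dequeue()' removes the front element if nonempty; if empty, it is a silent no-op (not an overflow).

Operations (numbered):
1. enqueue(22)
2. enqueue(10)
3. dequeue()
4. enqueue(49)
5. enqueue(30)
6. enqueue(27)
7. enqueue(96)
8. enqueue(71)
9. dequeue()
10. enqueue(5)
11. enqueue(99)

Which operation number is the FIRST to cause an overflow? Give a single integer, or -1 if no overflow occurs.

Answer: 8

Derivation:
1. enqueue(22): size=1
2. enqueue(10): size=2
3. dequeue(): size=1
4. enqueue(49): size=2
5. enqueue(30): size=3
6. enqueue(27): size=4
7. enqueue(96): size=5
8. enqueue(71): size=5=cap → OVERFLOW (fail)
9. dequeue(): size=4
10. enqueue(5): size=5
11. enqueue(99): size=5=cap → OVERFLOW (fail)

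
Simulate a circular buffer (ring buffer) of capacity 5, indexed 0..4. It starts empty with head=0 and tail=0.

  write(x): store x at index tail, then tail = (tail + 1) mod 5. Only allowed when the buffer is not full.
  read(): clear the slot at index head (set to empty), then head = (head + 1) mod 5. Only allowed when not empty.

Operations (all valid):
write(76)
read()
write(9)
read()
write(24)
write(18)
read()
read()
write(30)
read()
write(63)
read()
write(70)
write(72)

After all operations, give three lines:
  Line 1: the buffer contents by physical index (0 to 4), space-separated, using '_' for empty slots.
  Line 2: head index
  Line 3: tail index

write(76): buf=[76 _ _ _ _], head=0, tail=1, size=1
read(): buf=[_ _ _ _ _], head=1, tail=1, size=0
write(9): buf=[_ 9 _ _ _], head=1, tail=2, size=1
read(): buf=[_ _ _ _ _], head=2, tail=2, size=0
write(24): buf=[_ _ 24 _ _], head=2, tail=3, size=1
write(18): buf=[_ _ 24 18 _], head=2, tail=4, size=2
read(): buf=[_ _ _ 18 _], head=3, tail=4, size=1
read(): buf=[_ _ _ _ _], head=4, tail=4, size=0
write(30): buf=[_ _ _ _ 30], head=4, tail=0, size=1
read(): buf=[_ _ _ _ _], head=0, tail=0, size=0
write(63): buf=[63 _ _ _ _], head=0, tail=1, size=1
read(): buf=[_ _ _ _ _], head=1, tail=1, size=0
write(70): buf=[_ 70 _ _ _], head=1, tail=2, size=1
write(72): buf=[_ 70 72 _ _], head=1, tail=3, size=2

Answer: _ 70 72 _ _
1
3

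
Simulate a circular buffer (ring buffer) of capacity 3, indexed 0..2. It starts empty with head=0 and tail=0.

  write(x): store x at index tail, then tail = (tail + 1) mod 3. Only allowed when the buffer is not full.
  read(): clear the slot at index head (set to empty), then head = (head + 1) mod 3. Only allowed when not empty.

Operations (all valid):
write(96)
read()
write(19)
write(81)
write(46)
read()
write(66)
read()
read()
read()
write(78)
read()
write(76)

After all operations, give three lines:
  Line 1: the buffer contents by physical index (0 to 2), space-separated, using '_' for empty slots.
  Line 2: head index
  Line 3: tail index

Answer: 76 _ _
0
1

Derivation:
write(96): buf=[96 _ _], head=0, tail=1, size=1
read(): buf=[_ _ _], head=1, tail=1, size=0
write(19): buf=[_ 19 _], head=1, tail=2, size=1
write(81): buf=[_ 19 81], head=1, tail=0, size=2
write(46): buf=[46 19 81], head=1, tail=1, size=3
read(): buf=[46 _ 81], head=2, tail=1, size=2
write(66): buf=[46 66 81], head=2, tail=2, size=3
read(): buf=[46 66 _], head=0, tail=2, size=2
read(): buf=[_ 66 _], head=1, tail=2, size=1
read(): buf=[_ _ _], head=2, tail=2, size=0
write(78): buf=[_ _ 78], head=2, tail=0, size=1
read(): buf=[_ _ _], head=0, tail=0, size=0
write(76): buf=[76 _ _], head=0, tail=1, size=1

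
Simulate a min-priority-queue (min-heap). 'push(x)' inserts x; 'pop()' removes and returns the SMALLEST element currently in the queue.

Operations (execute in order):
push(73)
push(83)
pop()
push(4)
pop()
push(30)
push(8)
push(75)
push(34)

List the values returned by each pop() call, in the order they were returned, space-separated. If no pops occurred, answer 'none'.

push(73): heap contents = [73]
push(83): heap contents = [73, 83]
pop() → 73: heap contents = [83]
push(4): heap contents = [4, 83]
pop() → 4: heap contents = [83]
push(30): heap contents = [30, 83]
push(8): heap contents = [8, 30, 83]
push(75): heap contents = [8, 30, 75, 83]
push(34): heap contents = [8, 30, 34, 75, 83]

Answer: 73 4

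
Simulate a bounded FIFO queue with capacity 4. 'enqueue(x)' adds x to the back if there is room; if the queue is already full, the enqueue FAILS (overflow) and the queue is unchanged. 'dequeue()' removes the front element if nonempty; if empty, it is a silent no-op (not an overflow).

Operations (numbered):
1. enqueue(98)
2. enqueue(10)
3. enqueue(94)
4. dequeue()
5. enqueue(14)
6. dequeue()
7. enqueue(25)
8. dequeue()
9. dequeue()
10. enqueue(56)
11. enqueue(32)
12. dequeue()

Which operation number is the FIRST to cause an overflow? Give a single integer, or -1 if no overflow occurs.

1. enqueue(98): size=1
2. enqueue(10): size=2
3. enqueue(94): size=3
4. dequeue(): size=2
5. enqueue(14): size=3
6. dequeue(): size=2
7. enqueue(25): size=3
8. dequeue(): size=2
9. dequeue(): size=1
10. enqueue(56): size=2
11. enqueue(32): size=3
12. dequeue(): size=2

Answer: -1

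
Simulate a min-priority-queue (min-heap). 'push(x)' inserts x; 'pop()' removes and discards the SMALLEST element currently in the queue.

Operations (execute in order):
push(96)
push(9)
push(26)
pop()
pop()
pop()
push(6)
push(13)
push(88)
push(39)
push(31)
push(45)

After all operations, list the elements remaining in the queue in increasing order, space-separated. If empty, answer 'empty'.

push(96): heap contents = [96]
push(9): heap contents = [9, 96]
push(26): heap contents = [9, 26, 96]
pop() → 9: heap contents = [26, 96]
pop() → 26: heap contents = [96]
pop() → 96: heap contents = []
push(6): heap contents = [6]
push(13): heap contents = [6, 13]
push(88): heap contents = [6, 13, 88]
push(39): heap contents = [6, 13, 39, 88]
push(31): heap contents = [6, 13, 31, 39, 88]
push(45): heap contents = [6, 13, 31, 39, 45, 88]

Answer: 6 13 31 39 45 88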